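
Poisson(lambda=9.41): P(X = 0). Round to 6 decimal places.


P = e^(-lam) * lam^k / k!
e^(-9.41) ≈ 0.00008190095
lam^k = 9.41^0 = 1
k! = 0! = 1
P = 0.00008190095 * 1 / 1 ≈ 0.000082

0.000082


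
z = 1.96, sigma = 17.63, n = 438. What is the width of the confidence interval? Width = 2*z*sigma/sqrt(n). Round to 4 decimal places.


width = 2*z*sigma/sqrt(n)
2*z*sigma = 2 * 1.96 * 17.63 = 69.1096
sqrt(438) ≈ 20.928450
width = 69.1096 / 20.928450 ≈ 3.302184

3.3022


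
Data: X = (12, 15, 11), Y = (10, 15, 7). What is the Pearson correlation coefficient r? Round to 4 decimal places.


r = sum((xi-xbar)(yi-ybar)) / sqrt(sum((xi-xbar)^2) * sum((yi-ybar)^2))
n = 3, xbar = 38/3 ≈ 12.666667, ybar = 32/3 ≈ 10.666667
Sxy = sum((xi-xbar)(yi-ybar)) = 50/3 ≈ 16.666667
Sxx = sum((xi-xbar)^2) = 26/3 ≈ 8.666667
Syy = sum((yi-ybar)^2) = 98/3 ≈ 32.666667
sqrt(Sxx*Syy) ≈ 16.825906
r = Sxy / sqrt(Sxx*Syy) = 16.666667 / 16.825906 ≈ 0.990536

0.9905


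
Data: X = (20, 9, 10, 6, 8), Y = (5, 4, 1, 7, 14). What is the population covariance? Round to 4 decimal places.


Cov = (1/n)*sum((xi-xbar)(yi-ybar))
n = 5, xbar = 53/5 = 10.6, ybar = 31/5 = 6.2
sum((xi-xbar)(yi-ybar)) = -28.6
Cov = -28.6 / 5 = -5.72

-5.7200


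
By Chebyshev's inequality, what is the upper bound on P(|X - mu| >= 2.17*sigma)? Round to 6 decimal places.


P <= 1/k^2
k^2 = 2.17^2 = 4.7089
1/k^2 = 1 / 4.7089 ≈ 0.21236382

0.212364


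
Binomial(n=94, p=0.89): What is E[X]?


E[X] = n*p = 94 * 0.89 = 83.66

83.66


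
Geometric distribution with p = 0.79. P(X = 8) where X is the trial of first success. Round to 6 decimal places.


P = (1-p)^(k-1) * p
(1-p)^(k-1) = 0.21^7 ≈ 0.00001801089
P = 0.00001801089 * 0.79 ≈ 0.00001422860

0.000014


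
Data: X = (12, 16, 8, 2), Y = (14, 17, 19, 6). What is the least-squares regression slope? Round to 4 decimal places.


b = sum((xi-xbar)(yi-ybar)) / sum((xi-xbar)^2)
n = 4, xbar = 38/4 = 9.5, ybar = 56/4 = 14
Sxy = sum((xi-xbar)(yi-ybar)) = 72
Sxx = sum((xi-xbar)^2) = 107
b = Sxy / Sxx = 72/107 ≈ 0.672897

0.6729


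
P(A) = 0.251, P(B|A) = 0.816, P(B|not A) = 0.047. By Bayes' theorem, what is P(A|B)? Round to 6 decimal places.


P(A|B) = P(B|A)*P(A) / P(B), P(B) = P(B|A)*P(A) + P(B|not A)*P(not A)
P(B|A)*P(A) = 0.816 * 0.251 = 0.204816
P(B|not A)*P(not A) = 0.047 * 0.749 = 0.035203
P(B) = 0.204816 + 0.035203 = 0.240019
P(A|B) = 0.204816 / 0.240019 ≈ 0.85333244

0.853332


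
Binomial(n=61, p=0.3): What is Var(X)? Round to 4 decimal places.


Var = n*p*(1-p) = 61 * 0.3 * 0.7 = 12.81

12.8100


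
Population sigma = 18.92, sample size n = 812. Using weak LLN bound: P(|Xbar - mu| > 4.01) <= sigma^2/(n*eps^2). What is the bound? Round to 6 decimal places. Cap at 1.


bound = min(1, sigma^2/(n*eps^2))
sigma^2 = 18.92^2 = 357.9664
n*eps^2 = 812 * 4.01^2 = 812 * 16.0801 = 13057.0412
sigma^2/(n*eps^2) = 357.9664 / 13057.0412 ≈ 0.02741558

0.027416


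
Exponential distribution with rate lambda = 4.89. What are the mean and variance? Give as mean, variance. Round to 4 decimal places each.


mean = 1/lam, var = 1/lam^2
mean = 1 / 4.89 = 100/489 ≈ 0.204499
lam^2 = 4.89^2 = 23.9121
var = 1 / 23.9121 ≈ 0.041820

0.2045, 0.0418


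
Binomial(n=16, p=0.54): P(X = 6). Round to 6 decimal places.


P = C(n,k) * p^k * (1-p)^(n-k)
C(16,6) = 8008
p^k = 0.54^6 ≈ 0.02479491
(1-p)^(n-k) = 0.46^10 ≈ 0.0004242075
P = 8008 * 0.02479491 * 0.0004242075 ≈ 0.084230

0.084230


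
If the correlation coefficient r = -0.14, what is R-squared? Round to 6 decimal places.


R^2 = r^2 = (-0.14)^2 = 0.0196

0.019600


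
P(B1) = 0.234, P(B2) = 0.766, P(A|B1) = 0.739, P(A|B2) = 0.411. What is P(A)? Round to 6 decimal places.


P(A) = P(A|B1)*P(B1) + P(A|B2)*P(B2)
P(A|B1)*P(B1) = 0.739 * 0.234 = 0.172926
P(A|B2)*P(B2) = 0.411 * 0.766 = 0.314826
P(A) = 0.172926 + 0.314826 = 0.487752

0.487752


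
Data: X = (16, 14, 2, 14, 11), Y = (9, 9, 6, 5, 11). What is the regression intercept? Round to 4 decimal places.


a = ybar - b*xbar, where b = sum((xi-xbar)(yi-ybar)) / sum((xi-xbar)^2)
n = 5, xbar = 57/5 = 11.4, ybar = 40/5 = 8
Sxy = sum((xi-xbar)(yi-ybar)) = 17
Sxx = sum((xi-xbar)^2) = 123.2
b = Sxy / Sxx = 85/616 ≈ 0.137987
a = 8 - 0.137987 * 11.4 = 3959/616 ≈ 6.426948

6.4269


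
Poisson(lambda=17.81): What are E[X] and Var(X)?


E[X] = Var(X) = lambda = 17.81

17.81, 17.81


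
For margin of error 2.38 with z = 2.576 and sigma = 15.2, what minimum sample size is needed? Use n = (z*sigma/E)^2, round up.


z*sigma/E = 2.576 * 15.2 / 2.38 = 6992/425 ≈ 16.451765
(z*sigma/E)^2 ≈ 270.660562
round up: n = 271

271


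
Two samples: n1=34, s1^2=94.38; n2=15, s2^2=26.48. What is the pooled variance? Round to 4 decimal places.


sp^2 = ((n1-1)*s1^2 + (n2-1)*s2^2)/(n1+n2-2)
(n1-1)*s1^2 = 33 * 94.38 = 3114.54
(n2-1)*s2^2 = 14 * 26.48 = 370.72
numerator = 3114.54 + 370.72 = 3485.26
n1+n2-2 = 47
sp^2 = 3485.26 / 47 = 174263/2350 ≈ 74.154468

74.1545


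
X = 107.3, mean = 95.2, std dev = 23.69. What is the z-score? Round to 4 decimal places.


z = (X - mu) / sigma
X - mu = 107.3 - 95.2 = 12.1
z = 12.1 / 23.69 = 1210/2369 ≈ 0.510764

0.5108


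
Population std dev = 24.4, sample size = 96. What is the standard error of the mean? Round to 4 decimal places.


SE = sigma / sqrt(n)
sqrt(96) ≈ 9.797959
SE = 24.4 / 9.797959 ≈ 2.490315

2.4903


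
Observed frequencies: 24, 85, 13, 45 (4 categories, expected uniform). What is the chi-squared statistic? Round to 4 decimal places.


chi2 = sum((O-E)^2/E), E = total/4
total = 167, E = 167/4 = 41.75
(24 - 41.75)^2 / 41.75 = 315.0625 / 41.75 = 5041/668 ≈ 7.546407
(85 - 41.75)^2 / 41.75 = 1870.5625 / 41.75 = 29929/668 ≈ 44.803892
(13 - 41.75)^2 / 41.75 = 826.5625 / 41.75 = 13225/668 ≈ 19.797904
(45 - 41.75)^2 / 41.75 = 10.5625 / 41.75 = 169/668 ≈ 0.252994
chi2 = 12091/167 ≈ 72.401198

72.4012


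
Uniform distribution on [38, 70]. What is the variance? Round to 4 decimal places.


Var = (b-a)^2 / 12
(b-a)^2 = (70 - 38)^2 = 1024
Var = 1024/12 ≈ 85.333333

85.3333


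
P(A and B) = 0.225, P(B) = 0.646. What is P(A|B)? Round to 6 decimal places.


P(A|B) = P(A and B) / P(B) = 0.225 / 0.646 = 225/646 ≈ 0.34829721

0.348297


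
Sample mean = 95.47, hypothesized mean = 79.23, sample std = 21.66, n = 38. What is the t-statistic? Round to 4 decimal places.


t = (xbar - mu0) / (s/sqrt(n))
xbar - mu0 = 95.47 - 79.23 = 16.24
sqrt(38) ≈ 6.16441400
s/sqrt(n) = 21.66 / 6.16441400 ≈ 3.51371598
t = 16.24 / 3.51371598 ≈ 4.621888

4.6219


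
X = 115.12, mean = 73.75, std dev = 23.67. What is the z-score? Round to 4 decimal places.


z = (X - mu) / sigma
X - mu = 115.12 - 73.75 = 41.37
z = 41.37 / 23.67 = 1379/789 ≈ 1.747782

1.7478


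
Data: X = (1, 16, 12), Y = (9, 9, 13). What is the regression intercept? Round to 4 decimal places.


a = ybar - b*xbar, where b = sum((xi-xbar)(yi-ybar)) / sum((xi-xbar)^2)
n = 3, xbar = 29/3 ≈ 9.666667, ybar = 31/3 ≈ 10.333333
Sxy = sum((xi-xbar)(yi-ybar)) = 28/3 ≈ 9.333333
Sxx = sum((xi-xbar)^2) = 362/3 ≈ 120.666667
b = Sxy / Sxx = 14/181 ≈ 0.077348
a = 10.333333 - 0.077348 * 9.666667 = 1735/181 ≈ 9.585635

9.5856


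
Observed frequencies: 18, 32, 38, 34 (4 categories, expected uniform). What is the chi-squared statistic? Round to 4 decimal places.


chi2 = sum((O-E)^2/E), E = total/4
total = 122, E = 122/4 = 30.5
(18 - 30.5)^2 / 30.5 = 156.25 / 30.5 = 625/122 ≈ 5.122951
(32 - 30.5)^2 / 30.5 = 2.25 / 30.5 = 9/122 ≈ 0.073770
(38 - 30.5)^2 / 30.5 = 56.25 / 30.5 = 225/122 ≈ 1.844262
(34 - 30.5)^2 / 30.5 = 12.25 / 30.5 = 49/122 ≈ 0.401639
chi2 = 454/61 ≈ 7.442623

7.4426


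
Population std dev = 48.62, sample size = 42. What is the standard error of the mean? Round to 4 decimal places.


SE = sigma / sqrt(n)
sqrt(42) ≈ 6.480741
SE = 48.62 / 6.480741 ≈ 7.502229

7.5022


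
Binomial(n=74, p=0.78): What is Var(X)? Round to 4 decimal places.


Var = n*p*(1-p) = 74 * 0.78 * 0.22 = 12.6984

12.6984


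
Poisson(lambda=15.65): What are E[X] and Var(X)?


E[X] = Var(X) = lambda = 15.65

15.65, 15.65


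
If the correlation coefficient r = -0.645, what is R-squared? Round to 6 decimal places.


R^2 = r^2 = (-0.645)^2 = 0.416025

0.416025


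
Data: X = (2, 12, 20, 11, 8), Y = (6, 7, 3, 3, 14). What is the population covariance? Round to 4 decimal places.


Cov = (1/n)*sum((xi-xbar)(yi-ybar))
n = 5, xbar = 53/5 = 10.6, ybar = 33/5 = 6.6
sum((xi-xbar)(yi-ybar)) = -48.8
Cov = -48.8 / 5 = -9.76

-9.7600


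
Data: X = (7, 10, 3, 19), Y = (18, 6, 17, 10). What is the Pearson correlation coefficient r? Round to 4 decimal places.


r = sum((xi-xbar)(yi-ybar)) / sqrt(sum((xi-xbar)^2) * sum((yi-ybar)^2))
n = 4, xbar = 39/4 = 9.75, ybar = 51/4 = 12.75
Sxy = sum((xi-xbar)(yi-ybar)) = -70.25
Sxx = sum((xi-xbar)^2) = 138.75
Syy = sum((yi-ybar)^2) = 98.75
sqrt(Sxx*Syy) ≈ 117.053674
r = Sxy / sqrt(Sxx*Syy) = -70.25 / 117.053674 ≈ -0.600152

-0.6002


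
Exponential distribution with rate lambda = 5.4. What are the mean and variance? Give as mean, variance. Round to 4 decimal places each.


mean = 1/lam, var = 1/lam^2
mean = 1 / 5.4 = 5/27 ≈ 0.185185
lam^2 = 5.4^2 = 29.16
var = 1 / 29.16 = 25/729 ≈ 0.034294

0.1852, 0.0343


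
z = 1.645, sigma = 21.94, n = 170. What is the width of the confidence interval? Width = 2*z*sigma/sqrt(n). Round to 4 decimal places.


width = 2*z*sigma/sqrt(n)
2*z*sigma = 2 * 1.645 * 21.94 = 72.1826
sqrt(170) ≈ 13.038405
width = 72.1826 / 13.038405 ≈ 5.536153

5.5362


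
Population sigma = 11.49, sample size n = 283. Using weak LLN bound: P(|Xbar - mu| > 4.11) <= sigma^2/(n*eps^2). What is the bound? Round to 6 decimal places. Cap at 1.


bound = min(1, sigma^2/(n*eps^2))
sigma^2 = 11.49^2 = 132.0201
n*eps^2 = 283 * 4.11^2 = 283 * 16.8921 = 4780.4643
sigma^2/(n*eps^2) = 132.0201 / 4780.4643 ≈ 0.02761659

0.027617


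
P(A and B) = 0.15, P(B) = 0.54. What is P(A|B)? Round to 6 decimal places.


P(A|B) = P(A and B) / P(B) = 0.15 / 0.54 = 5/18 ≈ 0.27777778

0.277778


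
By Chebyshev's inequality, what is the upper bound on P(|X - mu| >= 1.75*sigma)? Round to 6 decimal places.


P <= 1/k^2
k^2 = 1.75^2 = 3.0625
1/k^2 = 1 / 3.0625 = 16/49 ≈ 0.32653061

0.326531


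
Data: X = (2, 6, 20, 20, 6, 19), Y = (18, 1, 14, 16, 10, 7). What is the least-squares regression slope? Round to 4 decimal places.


b = sum((xi-xbar)(yi-ybar)) / sum((xi-xbar)^2)
n = 6, xbar = 73/6 ≈ 12.166667, ybar = 66/6 = 11
Sxy = sum((xi-xbar)(yi-ybar)) = 32
Sxx = sum((xi-xbar)^2) = 2093/6 ≈ 348.833333
b = Sxy / Sxx = 192/2093 ≈ 0.091734

0.0917


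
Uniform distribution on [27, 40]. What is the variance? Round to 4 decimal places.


Var = (b-a)^2 / 12
(b-a)^2 = (40 - 27)^2 = 169
Var = 169/12 ≈ 14.083333

14.0833


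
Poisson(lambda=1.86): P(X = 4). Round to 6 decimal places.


P = e^(-lam) * lam^k / k!
e^(-1.86) ≈ 0.1556726
lam^k = 1.86^4 ≈ 11.968832
k! = 4! = 24
P = 0.1556726 * 11.968832 / 24 ≈ 0.077634

0.077634


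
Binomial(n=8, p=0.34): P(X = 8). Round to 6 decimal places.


P = C(n,k) * p^k * (1-p)^(n-k)
C(8,8) = 1
p^k = 0.34^8 ≈ 0.0001785794
(1-p)^(n-k) = 0.66^0 = 1
P = 1 * 0.0001785794 * 1 ≈ 0.000179

0.000179


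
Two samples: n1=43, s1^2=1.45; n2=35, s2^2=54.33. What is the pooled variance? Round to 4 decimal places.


sp^2 = ((n1-1)*s1^2 + (n2-1)*s2^2)/(n1+n2-2)
(n1-1)*s1^2 = 42 * 1.45 = 60.9
(n2-1)*s2^2 = 34 * 54.33 = 1847.22
numerator = 60.9 + 1847.22 = 1908.12
n1+n2-2 = 76
sp^2 = 1908.12 / 76 = 47703/1900 ≈ 25.106842

25.1068


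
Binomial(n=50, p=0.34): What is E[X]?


E[X] = n*p = 50 * 0.34 = 17

17


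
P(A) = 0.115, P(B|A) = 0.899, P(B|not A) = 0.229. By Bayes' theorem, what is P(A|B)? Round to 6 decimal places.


P(A|B) = P(B|A)*P(A) / P(B), P(B) = P(B|A)*P(A) + P(B|not A)*P(not A)
P(B|A)*P(A) = 0.899 * 0.115 = 0.103385
P(B|not A)*P(not A) = 0.229 * 0.885 = 0.202665
P(B) = 0.103385 + 0.202665 = 0.30605
P(A|B) = 0.103385 / 0.30605 ≈ 0.33780428

0.337804


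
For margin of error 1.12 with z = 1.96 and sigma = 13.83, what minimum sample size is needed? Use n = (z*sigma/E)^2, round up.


z*sigma/E = 1.96 * 13.83 / 1.12 = 24.2025
(z*sigma/E)^2 ≈ 585.761006
round up: n = 586

586


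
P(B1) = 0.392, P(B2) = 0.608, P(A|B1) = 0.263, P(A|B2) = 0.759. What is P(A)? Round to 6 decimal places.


P(A) = P(A|B1)*P(B1) + P(A|B2)*P(B2)
P(A|B1)*P(B1) = 0.263 * 0.392 = 0.103096
P(A|B2)*P(B2) = 0.759 * 0.608 = 0.461472
P(A) = 0.103096 + 0.461472 = 0.564568

0.564568


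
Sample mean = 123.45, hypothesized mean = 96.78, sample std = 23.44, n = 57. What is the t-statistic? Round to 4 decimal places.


t = (xbar - mu0) / (s/sqrt(n))
xbar - mu0 = 123.45 - 96.78 = 26.67
sqrt(57) ≈ 7.54983444
s/sqrt(n) = 23.44 / 7.54983444 ≈ 3.10470384
t = 26.67 / 3.10470384 ≈ 8.590191

8.5902


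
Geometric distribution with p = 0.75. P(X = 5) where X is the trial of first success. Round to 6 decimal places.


P = (1-p)^(k-1) * p
(1-p)^(k-1) = 0.25^4 = 0.00390625
P = 0.00390625 * 0.75 = 3/1024 ≈ 0.002929688

0.002930


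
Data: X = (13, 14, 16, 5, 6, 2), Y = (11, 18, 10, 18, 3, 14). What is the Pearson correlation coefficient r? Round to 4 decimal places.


r = sum((xi-xbar)(yi-ybar)) / sqrt(sum((xi-xbar)^2) * sum((yi-ybar)^2))
n = 6, xbar = 56/6 = 28/3 ≈ 9.333333, ybar = 74/6 = 37/3 ≈ 12.333333
Sxy = sum((xi-xbar)(yi-ybar)) = 1/3 ≈ 0.333333
Sxx = sum((xi-xbar)^2) = 490/3 ≈ 163.333333
Syy = sum((yi-ybar)^2) = 484/3 ≈ 161.333333
sqrt(Sxx*Syy) ≈ 162.330253
r = Sxy / sqrt(Sxx*Syy) = 0.333333 / 162.330253 ≈ 0.002053

0.0021


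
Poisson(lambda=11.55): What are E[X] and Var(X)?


E[X] = Var(X) = lambda = 11.55

11.55, 11.55


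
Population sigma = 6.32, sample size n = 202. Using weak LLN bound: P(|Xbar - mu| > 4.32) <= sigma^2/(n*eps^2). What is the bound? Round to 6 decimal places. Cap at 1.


bound = min(1, sigma^2/(n*eps^2))
sigma^2 = 6.32^2 = 39.9424
n*eps^2 = 202 * 4.32^2 = 202 * 18.6624 = 3769.8048
sigma^2/(n*eps^2) = 39.9424 / 3769.8048 ≈ 0.01059535

0.010595


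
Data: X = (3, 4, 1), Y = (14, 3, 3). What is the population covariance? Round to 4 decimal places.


Cov = (1/n)*sum((xi-xbar)(yi-ybar))
n = 3, xbar = 8/3 ≈ 2.666667, ybar = 20/3 ≈ 6.666667
sum((xi-xbar)(yi-ybar)) = 11/3 ≈ 3.666667
Cov = 3.666667 / 3 = 11/9 ≈ 1.222222

1.2222


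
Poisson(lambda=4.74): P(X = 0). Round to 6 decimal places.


P = e^(-lam) * lam^k / k!
e^(-4.74) ≈ 0.008738646
lam^k = 4.74^0 = 1
k! = 0! = 1
P = 0.008738646 * 1 / 1 ≈ 0.008739

0.008739


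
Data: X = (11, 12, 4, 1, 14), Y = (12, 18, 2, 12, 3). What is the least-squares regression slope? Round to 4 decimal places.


b = sum((xi-xbar)(yi-ybar)) / sum((xi-xbar)^2)
n = 5, xbar = 42/5 = 8.4, ybar = 47/5 = 9.4
Sxy = sum((xi-xbar)(yi-ybar)) = 15.2
Sxx = sum((xi-xbar)^2) = 125.2
b = Sxy / Sxx = 38/313 ≈ 0.121406

0.1214


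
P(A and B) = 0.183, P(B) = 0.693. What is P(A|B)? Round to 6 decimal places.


P(A|B) = P(A and B) / P(B) = 0.183 / 0.693 = 61/231 ≈ 0.26406926

0.264069


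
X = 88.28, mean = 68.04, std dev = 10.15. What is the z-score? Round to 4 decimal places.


z = (X - mu) / sigma
X - mu = 88.28 - 68.04 = 20.24
z = 20.24 / 10.15 = 2024/1015 ≈ 1.994089

1.9941


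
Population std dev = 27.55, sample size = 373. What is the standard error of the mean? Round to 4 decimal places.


SE = sigma / sqrt(n)
sqrt(373) ≈ 19.313208
SE = 27.55 / 19.313208 ≈ 1.426485

1.4265


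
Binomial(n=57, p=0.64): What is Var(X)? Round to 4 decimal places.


Var = n*p*(1-p) = 57 * 0.64 * 0.36 = 13.1328

13.1328


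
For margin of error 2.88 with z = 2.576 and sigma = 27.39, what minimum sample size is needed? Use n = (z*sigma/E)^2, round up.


z*sigma/E = 2.576 * 27.39 / 2.88 = 146993/6000 ≈ 24.498833
(z*sigma/E)^2 ≈ 600.192835
round up: n = 601

601


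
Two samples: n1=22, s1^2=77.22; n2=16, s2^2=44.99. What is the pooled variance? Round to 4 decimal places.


sp^2 = ((n1-1)*s1^2 + (n2-1)*s2^2)/(n1+n2-2)
(n1-1)*s1^2 = 21 * 77.22 = 1621.62
(n2-1)*s2^2 = 15 * 44.99 = 674.85
numerator = 1621.62 + 674.85 = 2296.47
n1+n2-2 = 36
sp^2 = 2296.47 / 36 = 76549/1200 ≈ 63.790833

63.7908


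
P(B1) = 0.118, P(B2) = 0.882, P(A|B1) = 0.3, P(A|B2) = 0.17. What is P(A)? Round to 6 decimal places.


P(A) = P(A|B1)*P(B1) + P(A|B2)*P(B2)
P(A|B1)*P(B1) = 0.3 * 0.118 = 0.0354
P(A|B2)*P(B2) = 0.17 * 0.882 = 0.14994
P(A) = 0.0354 + 0.14994 = 0.18534

0.185340


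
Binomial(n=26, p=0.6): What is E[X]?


E[X] = n*p = 26 * 0.6 = 15.6

15.6


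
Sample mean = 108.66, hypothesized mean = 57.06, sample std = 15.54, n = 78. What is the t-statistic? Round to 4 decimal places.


t = (xbar - mu0) / (s/sqrt(n))
xbar - mu0 = 108.66 - 57.06 = 51.6
sqrt(78) ≈ 8.83176087
s/sqrt(n) = 15.54 / 8.83176087 ≈ 1.75955851
t = 51.6 / 1.75955851 ≈ 29.325538

29.3255


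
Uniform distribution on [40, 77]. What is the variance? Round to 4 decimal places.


Var = (b-a)^2 / 12
(b-a)^2 = (77 - 40)^2 = 1369
Var = 1369/12 ≈ 114.083333

114.0833


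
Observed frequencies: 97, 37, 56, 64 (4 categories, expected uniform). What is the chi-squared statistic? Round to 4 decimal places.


chi2 = sum((O-E)^2/E), E = total/4
total = 254, E = 254/4 = 63.5
(97 - 63.5)^2 / 63.5 = 1122.25 / 63.5 = 4489/254 ≈ 17.673228
(37 - 63.5)^2 / 63.5 = 702.25 / 63.5 = 2809/254 ≈ 11.059055
(56 - 63.5)^2 / 63.5 = 56.25 / 63.5 = 225/254 ≈ 0.885827
(64 - 63.5)^2 / 63.5 = 0.25 / 63.5 = 1/254 ≈ 0.003937
chi2 = 3762/127 ≈ 29.622047

29.6220


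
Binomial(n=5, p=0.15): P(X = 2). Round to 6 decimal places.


P = C(n,k) * p^k * (1-p)^(n-k)
C(5,2) = 10
p^k = 0.15^2 = 0.0225
(1-p)^(n-k) = 0.85^3 = 0.614125
P = 10 * 0.0225 * 0.614125 ≈ 0.138178

0.138178


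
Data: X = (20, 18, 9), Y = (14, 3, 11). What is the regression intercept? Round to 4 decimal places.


a = ybar - b*xbar, where b = sum((xi-xbar)(yi-ybar)) / sum((xi-xbar)^2)
n = 3, xbar = 47/3 ≈ 15.666667, ybar = 28/3 ≈ 9.333333
Sxy = sum((xi-xbar)(yi-ybar)) = -17/3 ≈ -5.666667
Sxx = sum((xi-xbar)^2) = 206/3 ≈ 68.666667
b = Sxy / Sxx = -17/206 ≈ -0.082524
a = 9.333333 - (-0.082524) * 15.666667 = 2189/206 ≈ 10.626214

10.6262


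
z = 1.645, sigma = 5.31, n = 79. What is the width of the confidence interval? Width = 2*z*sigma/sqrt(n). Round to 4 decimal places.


width = 2*z*sigma/sqrt(n)
2*z*sigma = 2 * 1.645 * 5.31 = 17.4699
sqrt(79) ≈ 8.888194
width = 17.4699 / 8.888194 ≈ 1.965517

1.9655


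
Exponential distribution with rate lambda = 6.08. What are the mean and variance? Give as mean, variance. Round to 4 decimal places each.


mean = 1/lam, var = 1/lam^2
mean = 1 / 6.08 = 25/152 ≈ 0.164474
lam^2 = 6.08^2 = 36.9664
var = 1 / 36.9664 ≈ 0.027052

0.1645, 0.0271


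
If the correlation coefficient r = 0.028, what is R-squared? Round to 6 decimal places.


R^2 = r^2 = (0.028)^2 = 0.000784

0.000784


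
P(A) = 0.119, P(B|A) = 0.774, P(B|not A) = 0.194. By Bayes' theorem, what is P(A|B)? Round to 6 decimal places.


P(A|B) = P(B|A)*P(A) / P(B), P(B) = P(B|A)*P(A) + P(B|not A)*P(not A)
P(B|A)*P(A) = 0.774 * 0.119 = 0.092106
P(B|not A)*P(not A) = 0.194 * 0.881 = 0.170914
P(B) = 0.092106 + 0.170914 = 0.26302
P(A|B) = 0.092106 / 0.26302 ≈ 0.35018630

0.350186


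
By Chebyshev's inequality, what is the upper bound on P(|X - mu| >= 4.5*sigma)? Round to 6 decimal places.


P <= 1/k^2
k^2 = 4.5^2 = 20.25
1/k^2 = 1 / 20.25 = 4/81 ≈ 0.04938272

0.049383


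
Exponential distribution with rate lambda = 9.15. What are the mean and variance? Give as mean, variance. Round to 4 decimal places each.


mean = 1/lam, var = 1/lam^2
mean = 1 / 9.15 = 20/183 ≈ 0.109290
lam^2 = 9.15^2 = 83.7225
var = 1 / 83.7225 ≈ 0.011944

0.1093, 0.0119


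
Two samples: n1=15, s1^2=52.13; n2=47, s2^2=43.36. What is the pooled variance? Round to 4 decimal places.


sp^2 = ((n1-1)*s1^2 + (n2-1)*s2^2)/(n1+n2-2)
(n1-1)*s1^2 = 14 * 52.13 = 729.82
(n2-1)*s2^2 = 46 * 43.36 = 1994.56
numerator = 729.82 + 1994.56 = 2724.38
n1+n2-2 = 60
sp^2 = 2724.38 / 60 = 136219/3000 ≈ 45.406333

45.4063


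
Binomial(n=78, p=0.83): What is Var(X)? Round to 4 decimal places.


Var = n*p*(1-p) = 78 * 0.83 * 0.17 = 11.0058

11.0058


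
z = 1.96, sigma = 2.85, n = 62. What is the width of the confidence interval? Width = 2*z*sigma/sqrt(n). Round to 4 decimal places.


width = 2*z*sigma/sqrt(n)
2*z*sigma = 2 * 1.96 * 2.85 = 11.172
sqrt(62) ≈ 7.874008
width = 11.172 / 7.874008 ≈ 1.418845

1.4188


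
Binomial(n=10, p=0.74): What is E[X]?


E[X] = n*p = 10 * 0.74 = 7.4

7.4


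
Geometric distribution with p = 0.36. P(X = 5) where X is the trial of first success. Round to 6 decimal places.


P = (1-p)^(k-1) * p
(1-p)^(k-1) = 0.64^4 ≈ 0.1677722
P = 0.1677722 * 0.36 ≈ 0.06039798

0.060398


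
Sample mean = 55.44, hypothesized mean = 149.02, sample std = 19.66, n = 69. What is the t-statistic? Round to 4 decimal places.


t = (xbar - mu0) / (s/sqrt(n))
xbar - mu0 = 55.44 - 149.02 = -93.58
sqrt(69) ≈ 8.30662386
s/sqrt(n) = 19.66 / 8.30662386 ≈ 2.36678587
t = -93.58 / 2.36678587 ≈ -39.538854

-39.5389


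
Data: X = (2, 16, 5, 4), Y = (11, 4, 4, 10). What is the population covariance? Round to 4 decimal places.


Cov = (1/n)*sum((xi-xbar)(yi-ybar))
n = 4, xbar = 27/4 = 6.75, ybar = 29/4 = 7.25
sum((xi-xbar)(yi-ybar)) = -49.75
Cov = -49.75 / 4 = -12.4375

-12.4375


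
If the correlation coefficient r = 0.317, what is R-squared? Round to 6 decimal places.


R^2 = r^2 = (0.317)^2 = 0.100489

0.100489


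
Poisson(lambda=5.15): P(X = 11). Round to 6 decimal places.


P = e^(-lam) * lam^k / k!
e^(-5.15) ≈ 0.005799405
lam^k = 5.15^11 ≈ 67589544.468967
k! = 11! = 39916800
P = 0.005799405 * 67589544.468967 / 39916800 ≈ 0.009820

0.009820


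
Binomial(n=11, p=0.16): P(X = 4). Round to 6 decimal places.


P = C(n,k) * p^k * (1-p)^(n-k)
C(11,4) = 330
p^k = 0.16^4 = 0.00065536
(1-p)^(n-k) = 0.84^7 ≈ 0.2950903
P = 330 * 0.00065536 * 0.2950903 ≈ 0.063819

0.063819


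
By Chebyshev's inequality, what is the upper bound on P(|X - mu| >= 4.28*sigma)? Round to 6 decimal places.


P <= 1/k^2
k^2 = 4.28^2 = 18.3184
1/k^2 = 1 / 18.3184 ≈ 0.05458992

0.054590


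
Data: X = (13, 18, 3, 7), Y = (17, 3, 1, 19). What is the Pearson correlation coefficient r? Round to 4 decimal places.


r = sum((xi-xbar)(yi-ybar)) / sqrt(sum((xi-xbar)^2) * sum((yi-ybar)^2))
n = 4, xbar = 41/4 = 10.25, ybar = 40/4 = 10
Sxy = sum((xi-xbar)(yi-ybar)) = 1
Sxx = sum((xi-xbar)^2) = 130.75
Syy = sum((yi-ybar)^2) = 260
sqrt(Sxx*Syy) ≈ 184.377330
r = Sxy / sqrt(Sxx*Syy) = 1 / 184.377330 ≈ 0.005424

0.0054


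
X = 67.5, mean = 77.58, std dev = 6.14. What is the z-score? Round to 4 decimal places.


z = (X - mu) / sigma
X - mu = 67.5 - 77.58 = -10.08
z = -10.08 / 6.14 = -504/307 ≈ -1.641694

-1.6417


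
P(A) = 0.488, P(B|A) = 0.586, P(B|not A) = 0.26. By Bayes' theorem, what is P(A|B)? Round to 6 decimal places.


P(A|B) = P(B|A)*P(A) / P(B), P(B) = P(B|A)*P(A) + P(B|not A)*P(not A)
P(B|A)*P(A) = 0.586 * 0.488 = 0.285968
P(B|not A)*P(not A) = 0.26 * 0.512 = 0.13312
P(B) = 0.285968 + 0.13312 = 0.419088
P(A|B) = 0.285968 / 0.419088 ≈ 0.68235788

0.682358


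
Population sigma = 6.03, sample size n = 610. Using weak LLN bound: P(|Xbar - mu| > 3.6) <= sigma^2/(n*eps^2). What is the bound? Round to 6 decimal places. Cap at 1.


bound = min(1, sigma^2/(n*eps^2))
sigma^2 = 6.03^2 = 36.3609
n*eps^2 = 610 * 3.6^2 = 610 * 12.96 = 7905.6
sigma^2/(n*eps^2) = 36.3609 / 7905.6 ≈ 0.00459939

0.004599


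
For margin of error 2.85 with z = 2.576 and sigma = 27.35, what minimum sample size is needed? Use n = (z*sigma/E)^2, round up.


z*sigma/E = 2.576 * 27.35 / 2.85 = 176134/7125 ≈ 24.720561
(z*sigma/E)^2 ≈ 611.106156
round up: n = 612

612


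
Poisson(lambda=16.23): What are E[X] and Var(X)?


E[X] = Var(X) = lambda = 16.23

16.23, 16.23


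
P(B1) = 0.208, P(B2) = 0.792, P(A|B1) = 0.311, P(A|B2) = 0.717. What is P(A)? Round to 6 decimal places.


P(A) = P(A|B1)*P(B1) + P(A|B2)*P(B2)
P(A|B1)*P(B1) = 0.311 * 0.208 = 0.064688
P(A|B2)*P(B2) = 0.717 * 0.792 = 0.567864
P(A) = 0.064688 + 0.567864 = 0.632552

0.632552


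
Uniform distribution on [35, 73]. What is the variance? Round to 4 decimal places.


Var = (b-a)^2 / 12
(b-a)^2 = (73 - 35)^2 = 1444
Var = 1444/12 ≈ 120.333333

120.3333


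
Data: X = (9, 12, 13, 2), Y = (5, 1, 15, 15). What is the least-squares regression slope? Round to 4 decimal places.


b = sum((xi-xbar)(yi-ybar)) / sum((xi-xbar)^2)
n = 4, xbar = 36/4 = 9, ybar = 36/4 = 9
Sxy = sum((xi-xbar)(yi-ybar)) = -42
Sxx = sum((xi-xbar)^2) = 74
b = Sxy / Sxx = -21/37 ≈ -0.567568

-0.5676


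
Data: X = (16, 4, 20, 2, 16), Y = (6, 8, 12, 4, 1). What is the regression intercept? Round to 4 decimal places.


a = ybar - b*xbar, where b = sum((xi-xbar)(yi-ybar)) / sum((xi-xbar)^2)
n = 5, xbar = 58/5 = 11.6, ybar = 31/5 = 6.2
Sxy = sum((xi-xbar)(yi-ybar)) = 32.4
Sxx = sum((xi-xbar)^2) = 259.2
b = Sxy / Sxx = 0.125
a = 6.2 - 0.125 * 11.6 = 4.75

4.7500


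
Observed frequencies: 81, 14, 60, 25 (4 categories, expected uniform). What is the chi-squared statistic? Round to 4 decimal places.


chi2 = sum((O-E)^2/E), E = total/4
total = 180, E = 180/4 = 45
(81 - 45)^2 / 45 = 1296 / 45 = 28.8
(14 - 45)^2 / 45 = 961 / 45 = 961/45 ≈ 21.355556
(60 - 45)^2 / 45 = 225 / 45 = 5
(25 - 45)^2 / 45 = 400 / 45 = 80/9 ≈ 8.888889
chi2 = 2882/45 ≈ 64.044444

64.0444


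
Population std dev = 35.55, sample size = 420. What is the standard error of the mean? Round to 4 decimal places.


SE = sigma / sqrt(n)
sqrt(420) ≈ 20.493902
SE = 35.55 / 20.493902 ≈ 1.734662

1.7347


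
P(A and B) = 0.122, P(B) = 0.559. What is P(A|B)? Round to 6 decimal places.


P(A|B) = P(A and B) / P(B) = 0.122 / 0.559 = 122/559 ≈ 0.21824687

0.218247


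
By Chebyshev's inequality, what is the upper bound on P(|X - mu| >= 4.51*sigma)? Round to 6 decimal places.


P <= 1/k^2
k^2 = 4.51^2 = 20.3401
1/k^2 = 1 / 20.3401 ≈ 0.04916397

0.049164


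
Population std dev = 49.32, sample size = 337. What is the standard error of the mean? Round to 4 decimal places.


SE = sigma / sqrt(n)
sqrt(337) ≈ 18.357560
SE = 49.32 / 18.357560 ≈ 2.686632

2.6866


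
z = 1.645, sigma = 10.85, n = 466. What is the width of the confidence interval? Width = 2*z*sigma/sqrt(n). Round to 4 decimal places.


width = 2*z*sigma/sqrt(n)
2*z*sigma = 2 * 1.645 * 10.85 = 35.6965
sqrt(466) ≈ 21.587033
width = 35.6965 / 21.587033 ≈ 1.653608

1.6536


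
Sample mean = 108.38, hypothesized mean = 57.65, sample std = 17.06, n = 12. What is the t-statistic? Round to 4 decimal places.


t = (xbar - mu0) / (s/sqrt(n))
xbar - mu0 = 108.38 - 57.65 = 50.73
sqrt(12) ≈ 3.46410162
s/sqrt(n) = 17.06 / 3.46410162 ≈ 4.92479780
t = 50.73 / 4.92479780 ≈ 10.300931

10.3009


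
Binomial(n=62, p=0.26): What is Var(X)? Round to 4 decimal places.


Var = n*p*(1-p) = 62 * 0.26 * 0.74 = 11.9288

11.9288


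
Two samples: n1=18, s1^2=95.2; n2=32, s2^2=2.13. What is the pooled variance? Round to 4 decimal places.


sp^2 = ((n1-1)*s1^2 + (n2-1)*s2^2)/(n1+n2-2)
(n1-1)*s1^2 = 17 * 95.2 = 1618.4
(n2-1)*s2^2 = 31 * 2.13 = 66.03
numerator = 1618.4 + 66.03 = 1684.43
n1+n2-2 = 48
sp^2 = 1684.43 / 48 = 168443/4800 ≈ 35.092292

35.0923


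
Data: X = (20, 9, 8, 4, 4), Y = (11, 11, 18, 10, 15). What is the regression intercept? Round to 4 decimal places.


a = ybar - b*xbar, where b = sum((xi-xbar)(yi-ybar)) / sum((xi-xbar)^2)
n = 5, xbar = 45/5 = 9, ybar = 65/5 = 13
Sxy = sum((xi-xbar)(yi-ybar)) = -22
Sxx = sum((xi-xbar)^2) = 172
b = Sxy / Sxx = -11/86 ≈ -0.127907
a = 13 - (-0.127907) * 9 = 1217/86 ≈ 14.151163

14.1512


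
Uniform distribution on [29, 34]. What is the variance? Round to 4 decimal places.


Var = (b-a)^2 / 12
(b-a)^2 = (34 - 29)^2 = 25
Var = 25/12 ≈ 2.083333

2.0833


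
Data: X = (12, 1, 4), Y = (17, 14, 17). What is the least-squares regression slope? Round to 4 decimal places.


b = sum((xi-xbar)(yi-ybar)) / sum((xi-xbar)^2)
n = 3, xbar = 17/3 ≈ 5.666667, ybar = 48/3 = 16
Sxy = sum((xi-xbar)(yi-ybar)) = 14
Sxx = sum((xi-xbar)^2) = 194/3 ≈ 64.666667
b = Sxy / Sxx = 21/97 ≈ 0.216495

0.2165


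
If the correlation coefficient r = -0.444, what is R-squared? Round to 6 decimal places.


R^2 = r^2 = (-0.444)^2 = 0.197136

0.197136


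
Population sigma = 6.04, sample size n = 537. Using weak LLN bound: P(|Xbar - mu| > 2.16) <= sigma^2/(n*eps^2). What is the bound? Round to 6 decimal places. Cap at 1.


bound = min(1, sigma^2/(n*eps^2))
sigma^2 = 6.04^2 = 36.4816
n*eps^2 = 537 * 2.16^2 = 537 * 4.6656 = 2505.4272
sigma^2/(n*eps^2) = 36.4816 / 2505.4272 ≈ 0.01456103

0.014561


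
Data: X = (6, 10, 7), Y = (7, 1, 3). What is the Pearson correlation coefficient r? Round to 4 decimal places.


r = sum((xi-xbar)(yi-ybar)) / sqrt(sum((xi-xbar)^2) * sum((yi-ybar)^2))
n = 3, xbar = 23/3 ≈ 7.666667, ybar = 11/3 ≈ 3.666667
Sxy = sum((xi-xbar)(yi-ybar)) = -34/3 ≈ -11.333333
Sxx = sum((xi-xbar)^2) = 26/3 ≈ 8.666667
Syy = sum((yi-ybar)^2) = 56/3 ≈ 18.666667
sqrt(Sxx*Syy) ≈ 12.719189
r = Sxy / sqrt(Sxx*Syy) = -11.333333 / 12.719189 ≈ -0.891042

-0.8910


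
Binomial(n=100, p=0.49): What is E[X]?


E[X] = n*p = 100 * 0.49 = 49

49


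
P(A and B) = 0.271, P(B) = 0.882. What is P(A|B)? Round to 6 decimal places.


P(A|B) = P(A and B) / P(B) = 0.271 / 0.882 = 271/882 ≈ 0.30725624

0.307256


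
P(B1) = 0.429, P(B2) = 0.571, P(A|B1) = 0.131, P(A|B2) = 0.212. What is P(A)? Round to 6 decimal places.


P(A) = P(A|B1)*P(B1) + P(A|B2)*P(B2)
P(A|B1)*P(B1) = 0.131 * 0.429 = 0.056199
P(A|B2)*P(B2) = 0.212 * 0.571 = 0.121052
P(A) = 0.056199 + 0.121052 = 0.177251

0.177251


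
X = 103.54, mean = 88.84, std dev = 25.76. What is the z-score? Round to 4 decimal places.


z = (X - mu) / sigma
X - mu = 103.54 - 88.84 = 14.7
z = 14.7 / 25.76 = 105/184 ≈ 0.570652

0.5707


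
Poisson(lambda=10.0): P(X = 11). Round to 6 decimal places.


P = e^(-lam) * lam^k / k!
e^(-10.0) ≈ 0.00004539993
lam^k = 10.0^11 = 100000000000
k! = 11! = 39916800
P = 0.00004539993 * 100000000000 / 39916800 ≈ 0.113736

0.113736


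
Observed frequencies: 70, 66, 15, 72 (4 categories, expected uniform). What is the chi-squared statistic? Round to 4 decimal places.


chi2 = sum((O-E)^2/E), E = total/4
total = 223, E = 223/4 = 55.75
(70 - 55.75)^2 / 55.75 = 203.0625 / 55.75 = 3249/892 ≈ 3.642377
(66 - 55.75)^2 / 55.75 = 105.0625 / 55.75 = 1681/892 ≈ 1.884529
(15 - 55.75)^2 / 55.75 = 1660.5625 / 55.75 = 26569/892 ≈ 29.785874
(72 - 55.75)^2 / 55.75 = 264.0625 / 55.75 = 4225/892 ≈ 4.736547
chi2 = 8931/223 ≈ 40.049327

40.0493


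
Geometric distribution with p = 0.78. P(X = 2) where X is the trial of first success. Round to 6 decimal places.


P = (1-p)^(k-1) * p
(1-p)^(k-1) = 0.22^1 = 0.22
P = 0.22 * 0.78 = 0.1716

0.171600


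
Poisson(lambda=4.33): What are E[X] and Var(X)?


E[X] = Var(X) = lambda = 4.33

4.33, 4.33


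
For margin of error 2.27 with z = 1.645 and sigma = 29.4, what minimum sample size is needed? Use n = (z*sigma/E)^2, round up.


z*sigma/E = 1.645 * 29.4 / 2.27 = 48363/2270 ≈ 21.305286
(z*sigma/E)^2 ≈ 453.915226
round up: n = 454

454


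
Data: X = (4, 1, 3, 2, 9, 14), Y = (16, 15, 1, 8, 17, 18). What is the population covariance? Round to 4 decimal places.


Cov = (1/n)*sum((xi-xbar)(yi-ybar))
n = 6, xbar = 33/6 = 5.5, ybar = 75/6 = 12.5
sum((xi-xbar)(yi-ybar)) = 90.5
Cov = 90.5 / 6 = 181/12 ≈ 15.083333

15.0833


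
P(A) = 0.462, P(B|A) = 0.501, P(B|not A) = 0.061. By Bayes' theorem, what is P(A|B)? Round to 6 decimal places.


P(A|B) = P(B|A)*P(A) / P(B), P(B) = P(B|A)*P(A) + P(B|not A)*P(not A)
P(B|A)*P(A) = 0.501 * 0.462 = 0.231462
P(B|not A)*P(not A) = 0.061 * 0.538 = 0.032818
P(B) = 0.231462 + 0.032818 = 0.26428
P(A|B) = 0.231462 / 0.26428 ≈ 0.87582110

0.875821


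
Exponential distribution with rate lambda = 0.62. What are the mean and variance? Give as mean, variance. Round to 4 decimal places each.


mean = 1/lam, var = 1/lam^2
mean = 1 / 0.62 = 50/31 ≈ 1.612903
lam^2 = 0.62^2 = 0.3844
var = 1 / 0.3844 = 2500/961 ≈ 2.601457

1.6129, 2.6015


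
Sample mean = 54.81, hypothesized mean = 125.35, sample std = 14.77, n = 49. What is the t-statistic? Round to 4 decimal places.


t = (xbar - mu0) / (s/sqrt(n))
xbar - mu0 = 54.81 - 125.35 = -70.54
sqrt(49) = 7
s/sqrt(n) = 14.77 / 7 = 2.11
t = -70.54 / 2.11 = -7054/211 ≈ -33.431280

-33.4313


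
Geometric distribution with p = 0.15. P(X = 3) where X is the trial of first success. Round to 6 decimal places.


P = (1-p)^(k-1) * p
(1-p)^(k-1) = 0.85^2 = 0.7225
P = 0.7225 * 0.15 = 0.108375

0.108375


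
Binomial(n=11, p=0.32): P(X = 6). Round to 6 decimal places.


P = C(n,k) * p^k * (1-p)^(n-k)
C(11,6) = 462
p^k = 0.32^6 ≈ 0.001073742
(1-p)^(n-k) = 0.68^5 ≈ 0.1453934
P = 462 * 0.001073742 * 0.1453934 ≈ 0.072125

0.072125


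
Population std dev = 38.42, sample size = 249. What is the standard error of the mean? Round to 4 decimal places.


SE = sigma / sqrt(n)
sqrt(249) ≈ 15.779734
SE = 38.42 / 15.779734 ≈ 2.434769

2.4348


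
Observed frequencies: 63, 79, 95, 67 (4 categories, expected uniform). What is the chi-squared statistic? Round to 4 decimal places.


chi2 = sum((O-E)^2/E), E = total/4
total = 304, E = 304/4 = 76
(63 - 76)^2 / 76 = 169 / 76 = 169/76 ≈ 2.223684
(79 - 76)^2 / 76 = 9 / 76 = 9/76 ≈ 0.118421
(95 - 76)^2 / 76 = 361 / 76 = 4.75
(67 - 76)^2 / 76 = 81 / 76 = 81/76 ≈ 1.065789
chi2 = 155/19 ≈ 8.157895

8.1579


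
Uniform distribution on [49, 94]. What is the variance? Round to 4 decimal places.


Var = (b-a)^2 / 12
(b-a)^2 = (94 - 49)^2 = 2025
Var = 2025/12 = 168.75

168.7500


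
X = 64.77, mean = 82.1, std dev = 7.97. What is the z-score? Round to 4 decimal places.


z = (X - mu) / sigma
X - mu = 64.77 - 82.1 = -17.33
z = -17.33 / 7.97 = -1733/797 ≈ -2.174404

-2.1744


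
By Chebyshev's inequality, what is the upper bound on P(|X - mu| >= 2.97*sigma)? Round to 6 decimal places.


P <= 1/k^2
k^2 = 2.97^2 = 8.8209
1/k^2 = 1 / 8.8209 ≈ 0.11336712

0.113367


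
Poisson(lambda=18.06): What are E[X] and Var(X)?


E[X] = Var(X) = lambda = 18.06

18.06, 18.06


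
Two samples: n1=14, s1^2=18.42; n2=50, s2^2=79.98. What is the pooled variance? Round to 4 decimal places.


sp^2 = ((n1-1)*s1^2 + (n2-1)*s2^2)/(n1+n2-2)
(n1-1)*s1^2 = 13 * 18.42 = 239.46
(n2-1)*s2^2 = 49 * 79.98 = 3919.02
numerator = 239.46 + 3919.02 = 4158.48
n1+n2-2 = 62
sp^2 = 4158.48 / 62 = 51981/775 ≈ 67.072258

67.0723


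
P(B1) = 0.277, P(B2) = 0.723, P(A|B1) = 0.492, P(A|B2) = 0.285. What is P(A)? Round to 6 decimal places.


P(A) = P(A|B1)*P(B1) + P(A|B2)*P(B2)
P(A|B1)*P(B1) = 0.492 * 0.277 = 0.136284
P(A|B2)*P(B2) = 0.285 * 0.723 = 0.206055
P(A) = 0.136284 + 0.206055 = 0.342339

0.342339


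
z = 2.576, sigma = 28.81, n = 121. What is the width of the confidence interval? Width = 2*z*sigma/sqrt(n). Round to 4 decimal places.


width = 2*z*sigma/sqrt(n)
2*z*sigma = 2 * 2.576 * 28.81 = 148.42912
sqrt(121) = 11
width = 148.42912 / 11 ≈ 13.493556

13.4936


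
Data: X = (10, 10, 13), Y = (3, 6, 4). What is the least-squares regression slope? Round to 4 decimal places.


b = sum((xi-xbar)(yi-ybar)) / sum((xi-xbar)^2)
n = 3, xbar = 33/3 = 11, ybar = 13/3 ≈ 4.333333
Sxy = sum((xi-xbar)(yi-ybar)) = -1
Sxx = sum((xi-xbar)^2) = 6
b = Sxy / Sxx = -1/6 ≈ -0.166667

-0.1667


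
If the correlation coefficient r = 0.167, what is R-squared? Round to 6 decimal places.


R^2 = r^2 = (0.167)^2 = 0.027889

0.027889


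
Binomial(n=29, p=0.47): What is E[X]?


E[X] = n*p = 29 * 0.47 = 13.63

13.63


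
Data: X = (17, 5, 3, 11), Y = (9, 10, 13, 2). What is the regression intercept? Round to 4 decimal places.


a = ybar - b*xbar, where b = sum((xi-xbar)(yi-ybar)) / sum((xi-xbar)^2)
n = 4, xbar = 36/4 = 9, ybar = 34/4 = 8.5
Sxy = sum((xi-xbar)(yi-ybar)) = -42
Sxx = sum((xi-xbar)^2) = 120
b = Sxy / Sxx = -0.35
a = 8.5 - (-0.35) * 9 = 11.65

11.6500


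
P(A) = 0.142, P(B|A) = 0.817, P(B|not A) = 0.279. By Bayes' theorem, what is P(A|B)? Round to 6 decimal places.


P(A|B) = P(B|A)*P(A) / P(B), P(B) = P(B|A)*P(A) + P(B|not A)*P(not A)
P(B|A)*P(A) = 0.817 * 0.142 = 0.116014
P(B|not A)*P(not A) = 0.279 * 0.858 = 0.239382
P(B) = 0.116014 + 0.239382 = 0.355396
P(A|B) = 0.116014 / 0.355396 ≈ 0.32643586

0.326436


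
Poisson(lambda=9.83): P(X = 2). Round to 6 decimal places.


P = e^(-lam) * lam^k / k!
e^(-9.83) ≈ 0.00005381276
lam^k = 9.83^2 = 96.6289
k! = 2! = 2
P = 0.00005381276 * 96.6289 / 2 ≈ 0.002600

0.002600


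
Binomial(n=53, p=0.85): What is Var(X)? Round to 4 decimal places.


Var = n*p*(1-p) = 53 * 0.85 * 0.15 = 6.7575

6.7575


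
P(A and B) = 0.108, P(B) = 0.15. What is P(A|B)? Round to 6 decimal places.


P(A|B) = P(A and B) / P(B) = 0.108 / 0.15 = 0.72

0.720000


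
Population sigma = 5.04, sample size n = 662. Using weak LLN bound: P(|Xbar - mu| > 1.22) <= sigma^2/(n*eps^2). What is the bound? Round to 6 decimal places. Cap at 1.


bound = min(1, sigma^2/(n*eps^2))
sigma^2 = 5.04^2 = 25.4016
n*eps^2 = 662 * 1.22^2 = 662 * 1.4884 = 985.3208
sigma^2/(n*eps^2) = 25.4016 / 985.3208 ≈ 0.02578003

0.025780


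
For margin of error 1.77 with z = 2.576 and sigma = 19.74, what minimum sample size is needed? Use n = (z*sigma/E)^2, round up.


z*sigma/E = 2.576 * 19.74 / 1.77 = 211876/7375 ≈ 28.728949
(z*sigma/E)^2 ≈ 825.352519
round up: n = 826

826


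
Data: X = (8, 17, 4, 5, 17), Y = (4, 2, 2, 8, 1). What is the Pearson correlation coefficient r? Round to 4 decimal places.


r = sum((xi-xbar)(yi-ybar)) / sqrt(sum((xi-xbar)^2) * sum((yi-ybar)^2))
n = 5, xbar = 51/5 = 10.2, ybar = 17/5 = 3.4
Sxy = sum((xi-xbar)(yi-ybar)) = -42.4
Sxx = sum((xi-xbar)^2) = 162.8
Syy = sum((yi-ybar)^2) = 31.2
sqrt(Sxx*Syy) ≈ 71.269629
r = Sxy / sqrt(Sxx*Syy) = -42.4 / 71.269629 ≈ -0.594924

-0.5949


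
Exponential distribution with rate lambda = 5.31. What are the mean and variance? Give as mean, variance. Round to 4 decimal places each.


mean = 1/lam, var = 1/lam^2
mean = 1 / 5.31 = 100/531 ≈ 0.188324
lam^2 = 5.31^2 = 28.1961
var = 1 / 28.1961 ≈ 0.035466

0.1883, 0.0355


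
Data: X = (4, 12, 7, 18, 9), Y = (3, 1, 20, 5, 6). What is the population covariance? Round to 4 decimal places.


Cov = (1/n)*sum((xi-xbar)(yi-ybar))
n = 5, xbar = 50/5 = 10, ybar = 35/5 = 7
sum((xi-xbar)(yi-ybar)) = -42
Cov = -42 / 5 = -8.4

-8.4000


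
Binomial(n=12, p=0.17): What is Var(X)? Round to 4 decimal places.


Var = n*p*(1-p) = 12 * 0.17 * 0.83 = 1.6932

1.6932


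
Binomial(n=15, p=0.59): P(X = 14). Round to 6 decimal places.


P = C(n,k) * p^k * (1-p)^(n-k)
C(15,14) = 15
p^k = 0.59^14 ≈ 0.0006193386
(1-p)^(n-k) = 0.41^1 = 0.41
P = 15 * 0.0006193386 * 0.41 ≈ 0.003809

0.003809


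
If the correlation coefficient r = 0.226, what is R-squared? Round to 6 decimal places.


R^2 = r^2 = (0.226)^2 = 0.051076

0.051076


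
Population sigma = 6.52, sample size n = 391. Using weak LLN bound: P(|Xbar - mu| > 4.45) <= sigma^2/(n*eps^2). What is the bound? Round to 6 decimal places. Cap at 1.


bound = min(1, sigma^2/(n*eps^2))
sigma^2 = 6.52^2 = 42.5104
n*eps^2 = 391 * 4.45^2 = 391 * 19.8025 = 7742.7775
sigma^2/(n*eps^2) = 42.5104 / 7742.7775 ≈ 0.00549033

0.005490


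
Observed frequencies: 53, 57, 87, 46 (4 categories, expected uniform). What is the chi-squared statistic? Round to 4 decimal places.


chi2 = sum((O-E)^2/E), E = total/4
total = 243, E = 243/4 = 60.75
(53 - 60.75)^2 / 60.75 = 60.0625 / 60.75 = 961/972 ≈ 0.988683
(57 - 60.75)^2 / 60.75 = 14.0625 / 60.75 = 25/108 ≈ 0.231481
(87 - 60.75)^2 / 60.75 = 689.0625 / 60.75 = 1225/108 ≈ 11.342593
(46 - 60.75)^2 / 60.75 = 217.5625 / 60.75 = 3481/972 ≈ 3.581276
chi2 = 3923/243 ≈ 16.144033

16.1440
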